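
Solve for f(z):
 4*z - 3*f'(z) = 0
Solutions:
 f(z) = C1 + 2*z^2/3


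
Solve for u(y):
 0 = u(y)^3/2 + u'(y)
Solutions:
 u(y) = -sqrt(-1/(C1 - y))
 u(y) = sqrt(-1/(C1 - y))


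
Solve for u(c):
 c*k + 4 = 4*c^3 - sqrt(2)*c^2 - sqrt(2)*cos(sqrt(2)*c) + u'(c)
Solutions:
 u(c) = C1 - c^4 + sqrt(2)*c^3/3 + c^2*k/2 + 4*c + sin(sqrt(2)*c)


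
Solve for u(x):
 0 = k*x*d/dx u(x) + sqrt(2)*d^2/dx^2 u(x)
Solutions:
 u(x) = Piecewise((-2^(3/4)*sqrt(pi)*C1*erf(2^(1/4)*sqrt(k)*x/2)/(2*sqrt(k)) - C2, (k > 0) | (k < 0)), (-C1*x - C2, True))


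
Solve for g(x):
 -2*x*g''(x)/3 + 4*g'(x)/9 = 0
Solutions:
 g(x) = C1 + C2*x^(5/3)


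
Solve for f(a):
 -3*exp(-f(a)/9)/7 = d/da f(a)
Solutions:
 f(a) = 9*log(C1 - a/21)


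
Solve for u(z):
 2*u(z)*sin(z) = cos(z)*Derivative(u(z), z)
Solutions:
 u(z) = C1/cos(z)^2


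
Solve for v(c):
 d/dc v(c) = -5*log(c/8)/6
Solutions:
 v(c) = C1 - 5*c*log(c)/6 + 5*c/6 + 5*c*log(2)/2


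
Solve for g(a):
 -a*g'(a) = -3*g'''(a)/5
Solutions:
 g(a) = C1 + Integral(C2*airyai(3^(2/3)*5^(1/3)*a/3) + C3*airybi(3^(2/3)*5^(1/3)*a/3), a)


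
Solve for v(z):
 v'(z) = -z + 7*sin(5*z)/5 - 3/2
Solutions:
 v(z) = C1 - z^2/2 - 3*z/2 - 7*cos(5*z)/25


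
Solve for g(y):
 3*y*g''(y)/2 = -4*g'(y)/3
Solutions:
 g(y) = C1 + C2*y^(1/9)


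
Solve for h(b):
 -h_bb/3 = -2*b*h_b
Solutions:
 h(b) = C1 + C2*erfi(sqrt(3)*b)


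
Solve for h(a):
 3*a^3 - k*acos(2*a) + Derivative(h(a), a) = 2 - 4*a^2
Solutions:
 h(a) = C1 - 3*a^4/4 - 4*a^3/3 + 2*a + k*(a*acos(2*a) - sqrt(1 - 4*a^2)/2)


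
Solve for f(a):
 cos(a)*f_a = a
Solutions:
 f(a) = C1 + Integral(a/cos(a), a)


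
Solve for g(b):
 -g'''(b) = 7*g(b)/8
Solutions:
 g(b) = C3*exp(-7^(1/3)*b/2) + (C1*sin(sqrt(3)*7^(1/3)*b/4) + C2*cos(sqrt(3)*7^(1/3)*b/4))*exp(7^(1/3)*b/4)


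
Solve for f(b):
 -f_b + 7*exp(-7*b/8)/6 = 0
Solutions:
 f(b) = C1 - 4*exp(-7*b/8)/3


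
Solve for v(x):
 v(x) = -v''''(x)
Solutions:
 v(x) = (C1*sin(sqrt(2)*x/2) + C2*cos(sqrt(2)*x/2))*exp(-sqrt(2)*x/2) + (C3*sin(sqrt(2)*x/2) + C4*cos(sqrt(2)*x/2))*exp(sqrt(2)*x/2)


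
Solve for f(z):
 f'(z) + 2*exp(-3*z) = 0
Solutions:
 f(z) = C1 + 2*exp(-3*z)/3


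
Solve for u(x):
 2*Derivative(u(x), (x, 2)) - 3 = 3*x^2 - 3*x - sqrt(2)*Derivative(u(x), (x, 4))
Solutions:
 u(x) = C1 + C2*x + C3*sin(2^(1/4)*x) + C4*cos(2^(1/4)*x) + x^4/8 - x^3/4 + 3*x^2*(1 - sqrt(2))/4


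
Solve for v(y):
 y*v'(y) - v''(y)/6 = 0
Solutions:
 v(y) = C1 + C2*erfi(sqrt(3)*y)


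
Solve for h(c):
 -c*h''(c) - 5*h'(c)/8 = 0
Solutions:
 h(c) = C1 + C2*c^(3/8)


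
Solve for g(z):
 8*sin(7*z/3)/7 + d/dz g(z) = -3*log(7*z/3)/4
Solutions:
 g(z) = C1 - 3*z*log(z)/4 - 3*z*log(7)/4 + 3*z/4 + 3*z*log(3)/4 + 24*cos(7*z/3)/49


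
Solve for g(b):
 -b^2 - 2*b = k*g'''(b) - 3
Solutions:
 g(b) = C1 + C2*b + C3*b^2 - b^5/(60*k) - b^4/(12*k) + b^3/(2*k)


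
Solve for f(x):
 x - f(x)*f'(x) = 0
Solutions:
 f(x) = -sqrt(C1 + x^2)
 f(x) = sqrt(C1 + x^2)


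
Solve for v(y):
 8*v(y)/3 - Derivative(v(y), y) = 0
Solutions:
 v(y) = C1*exp(8*y/3)


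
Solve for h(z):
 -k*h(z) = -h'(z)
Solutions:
 h(z) = C1*exp(k*z)


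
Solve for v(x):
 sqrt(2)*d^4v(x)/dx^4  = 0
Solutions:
 v(x) = C1 + C2*x + C3*x^2 + C4*x^3


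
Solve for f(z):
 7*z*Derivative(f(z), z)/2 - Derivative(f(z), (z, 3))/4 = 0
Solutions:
 f(z) = C1 + Integral(C2*airyai(14^(1/3)*z) + C3*airybi(14^(1/3)*z), z)


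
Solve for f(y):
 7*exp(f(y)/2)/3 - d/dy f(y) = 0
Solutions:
 f(y) = 2*log(-1/(C1 + 7*y)) + 2*log(6)


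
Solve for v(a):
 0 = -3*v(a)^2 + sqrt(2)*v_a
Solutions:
 v(a) = -2/(C1 + 3*sqrt(2)*a)


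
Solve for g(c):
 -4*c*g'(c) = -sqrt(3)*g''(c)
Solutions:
 g(c) = C1 + C2*erfi(sqrt(2)*3^(3/4)*c/3)


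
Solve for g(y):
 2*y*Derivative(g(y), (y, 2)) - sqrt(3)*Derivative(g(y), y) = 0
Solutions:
 g(y) = C1 + C2*y^(sqrt(3)/2 + 1)


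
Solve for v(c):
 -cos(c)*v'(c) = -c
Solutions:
 v(c) = C1 + Integral(c/cos(c), c)


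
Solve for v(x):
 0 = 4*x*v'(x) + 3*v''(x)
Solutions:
 v(x) = C1 + C2*erf(sqrt(6)*x/3)


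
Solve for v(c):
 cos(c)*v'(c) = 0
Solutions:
 v(c) = C1


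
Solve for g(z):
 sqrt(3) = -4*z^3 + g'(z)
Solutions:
 g(z) = C1 + z^4 + sqrt(3)*z


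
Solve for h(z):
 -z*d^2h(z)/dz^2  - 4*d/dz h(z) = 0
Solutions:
 h(z) = C1 + C2/z^3


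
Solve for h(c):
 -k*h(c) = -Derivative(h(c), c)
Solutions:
 h(c) = C1*exp(c*k)


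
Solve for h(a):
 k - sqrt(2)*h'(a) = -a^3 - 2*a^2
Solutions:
 h(a) = C1 + sqrt(2)*a^4/8 + sqrt(2)*a^3/3 + sqrt(2)*a*k/2


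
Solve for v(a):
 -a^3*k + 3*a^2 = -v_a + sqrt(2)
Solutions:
 v(a) = C1 + a^4*k/4 - a^3 + sqrt(2)*a


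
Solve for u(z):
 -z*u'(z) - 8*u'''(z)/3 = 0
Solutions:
 u(z) = C1 + Integral(C2*airyai(-3^(1/3)*z/2) + C3*airybi(-3^(1/3)*z/2), z)


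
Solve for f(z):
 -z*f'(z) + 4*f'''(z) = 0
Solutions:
 f(z) = C1 + Integral(C2*airyai(2^(1/3)*z/2) + C3*airybi(2^(1/3)*z/2), z)


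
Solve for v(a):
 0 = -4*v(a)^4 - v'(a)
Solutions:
 v(a) = (-3^(2/3) - 3*3^(1/6)*I)*(1/(C1 + 4*a))^(1/3)/6
 v(a) = (-3^(2/3) + 3*3^(1/6)*I)*(1/(C1 + 4*a))^(1/3)/6
 v(a) = (1/(C1 + 12*a))^(1/3)


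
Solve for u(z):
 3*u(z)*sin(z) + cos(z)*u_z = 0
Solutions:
 u(z) = C1*cos(z)^3


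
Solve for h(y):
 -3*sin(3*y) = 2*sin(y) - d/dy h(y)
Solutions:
 h(y) = C1 - 2*cos(y) - cos(3*y)


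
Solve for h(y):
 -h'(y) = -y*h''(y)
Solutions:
 h(y) = C1 + C2*y^2


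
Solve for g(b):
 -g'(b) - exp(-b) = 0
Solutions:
 g(b) = C1 + exp(-b)


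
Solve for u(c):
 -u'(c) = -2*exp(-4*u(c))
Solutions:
 u(c) = log(-I*(C1 + 8*c)^(1/4))
 u(c) = log(I*(C1 + 8*c)^(1/4))
 u(c) = log(-(C1 + 8*c)^(1/4))
 u(c) = log(C1 + 8*c)/4


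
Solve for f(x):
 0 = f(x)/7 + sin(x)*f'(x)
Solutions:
 f(x) = C1*(cos(x) + 1)^(1/14)/(cos(x) - 1)^(1/14)


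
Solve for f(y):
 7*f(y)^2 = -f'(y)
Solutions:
 f(y) = 1/(C1 + 7*y)


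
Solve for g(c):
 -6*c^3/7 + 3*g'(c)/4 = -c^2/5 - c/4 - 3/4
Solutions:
 g(c) = C1 + 2*c^4/7 - 4*c^3/45 - c^2/6 - c


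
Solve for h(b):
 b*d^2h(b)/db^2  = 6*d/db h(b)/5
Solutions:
 h(b) = C1 + C2*b^(11/5)


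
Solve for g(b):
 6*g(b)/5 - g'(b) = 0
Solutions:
 g(b) = C1*exp(6*b/5)


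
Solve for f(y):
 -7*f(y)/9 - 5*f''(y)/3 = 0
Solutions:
 f(y) = C1*sin(sqrt(105)*y/15) + C2*cos(sqrt(105)*y/15)


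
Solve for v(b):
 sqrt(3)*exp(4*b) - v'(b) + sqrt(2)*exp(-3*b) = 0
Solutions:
 v(b) = C1 + sqrt(3)*exp(4*b)/4 - sqrt(2)*exp(-3*b)/3


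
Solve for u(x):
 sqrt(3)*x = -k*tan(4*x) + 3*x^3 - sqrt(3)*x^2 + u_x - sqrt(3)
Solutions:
 u(x) = C1 - k*log(cos(4*x))/4 - 3*x^4/4 + sqrt(3)*x^3/3 + sqrt(3)*x^2/2 + sqrt(3)*x


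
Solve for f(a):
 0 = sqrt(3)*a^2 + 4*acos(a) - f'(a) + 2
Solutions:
 f(a) = C1 + sqrt(3)*a^3/3 + 4*a*acos(a) + 2*a - 4*sqrt(1 - a^2)


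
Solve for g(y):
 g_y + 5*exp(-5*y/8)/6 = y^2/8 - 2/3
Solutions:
 g(y) = C1 + y^3/24 - 2*y/3 + 4*exp(-5*y/8)/3


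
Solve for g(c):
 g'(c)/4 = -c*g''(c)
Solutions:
 g(c) = C1 + C2*c^(3/4)


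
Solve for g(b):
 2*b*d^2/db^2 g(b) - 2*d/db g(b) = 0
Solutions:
 g(b) = C1 + C2*b^2


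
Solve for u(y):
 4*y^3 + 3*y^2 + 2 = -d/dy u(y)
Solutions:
 u(y) = C1 - y^4 - y^3 - 2*y


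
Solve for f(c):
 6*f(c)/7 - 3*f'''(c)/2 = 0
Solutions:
 f(c) = C3*exp(14^(2/3)*c/7) + (C1*sin(14^(2/3)*sqrt(3)*c/14) + C2*cos(14^(2/3)*sqrt(3)*c/14))*exp(-14^(2/3)*c/14)


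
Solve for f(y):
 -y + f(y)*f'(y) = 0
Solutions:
 f(y) = -sqrt(C1 + y^2)
 f(y) = sqrt(C1 + y^2)


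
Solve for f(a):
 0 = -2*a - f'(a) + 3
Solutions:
 f(a) = C1 - a^2 + 3*a


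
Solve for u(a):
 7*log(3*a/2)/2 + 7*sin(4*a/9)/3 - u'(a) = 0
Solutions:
 u(a) = C1 + 7*a*log(a)/2 - 7*a/2 - 4*a*log(2) + a*log(6)/2 + 3*a*log(3) - 21*cos(4*a/9)/4


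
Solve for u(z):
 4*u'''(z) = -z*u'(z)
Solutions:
 u(z) = C1 + Integral(C2*airyai(-2^(1/3)*z/2) + C3*airybi(-2^(1/3)*z/2), z)


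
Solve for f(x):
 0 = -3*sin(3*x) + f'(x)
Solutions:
 f(x) = C1 - cos(3*x)


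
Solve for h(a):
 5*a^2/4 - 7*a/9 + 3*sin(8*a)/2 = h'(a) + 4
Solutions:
 h(a) = C1 + 5*a^3/12 - 7*a^2/18 - 4*a - 3*cos(8*a)/16


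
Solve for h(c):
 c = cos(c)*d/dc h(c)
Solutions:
 h(c) = C1 + Integral(c/cos(c), c)


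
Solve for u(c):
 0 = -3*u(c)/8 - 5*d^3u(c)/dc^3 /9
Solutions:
 u(c) = C3*exp(-3*5^(2/3)*c/10) + (C1*sin(3*sqrt(3)*5^(2/3)*c/20) + C2*cos(3*sqrt(3)*5^(2/3)*c/20))*exp(3*5^(2/3)*c/20)


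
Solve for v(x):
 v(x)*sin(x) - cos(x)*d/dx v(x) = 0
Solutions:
 v(x) = C1/cos(x)


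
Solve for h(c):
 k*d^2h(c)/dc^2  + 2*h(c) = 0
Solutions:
 h(c) = C1*exp(-sqrt(2)*c*sqrt(-1/k)) + C2*exp(sqrt(2)*c*sqrt(-1/k))


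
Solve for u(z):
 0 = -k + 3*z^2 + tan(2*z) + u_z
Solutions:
 u(z) = C1 + k*z - z^3 + log(cos(2*z))/2


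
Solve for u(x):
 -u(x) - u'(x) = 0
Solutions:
 u(x) = C1*exp(-x)


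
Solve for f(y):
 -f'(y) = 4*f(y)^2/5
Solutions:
 f(y) = 5/(C1 + 4*y)


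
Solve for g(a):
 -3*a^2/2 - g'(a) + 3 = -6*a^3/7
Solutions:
 g(a) = C1 + 3*a^4/14 - a^3/2 + 3*a


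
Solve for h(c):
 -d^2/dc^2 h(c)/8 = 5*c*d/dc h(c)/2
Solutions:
 h(c) = C1 + C2*erf(sqrt(10)*c)


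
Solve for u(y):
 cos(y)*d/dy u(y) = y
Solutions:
 u(y) = C1 + Integral(y/cos(y), y)


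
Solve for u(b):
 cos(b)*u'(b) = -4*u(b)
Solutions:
 u(b) = C1*(sin(b)^2 - 2*sin(b) + 1)/(sin(b)^2 + 2*sin(b) + 1)


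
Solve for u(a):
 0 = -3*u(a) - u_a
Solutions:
 u(a) = C1*exp(-3*a)


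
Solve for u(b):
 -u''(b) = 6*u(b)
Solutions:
 u(b) = C1*sin(sqrt(6)*b) + C2*cos(sqrt(6)*b)


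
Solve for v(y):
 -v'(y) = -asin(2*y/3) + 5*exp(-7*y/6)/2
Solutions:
 v(y) = C1 + y*asin(2*y/3) + sqrt(9 - 4*y^2)/2 + 15*exp(-7*y/6)/7


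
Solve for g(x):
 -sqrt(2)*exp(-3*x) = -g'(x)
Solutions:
 g(x) = C1 - sqrt(2)*exp(-3*x)/3


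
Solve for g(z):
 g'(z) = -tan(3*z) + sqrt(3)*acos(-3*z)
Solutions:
 g(z) = C1 + sqrt(3)*(z*acos(-3*z) + sqrt(1 - 9*z^2)/3) + log(cos(3*z))/3


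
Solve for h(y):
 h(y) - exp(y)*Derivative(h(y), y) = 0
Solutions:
 h(y) = C1*exp(-exp(-y))


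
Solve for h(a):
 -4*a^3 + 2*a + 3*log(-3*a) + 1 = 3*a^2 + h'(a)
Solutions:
 h(a) = C1 - a^4 - a^3 + a^2 + 3*a*log(-a) + a*(-2 + 3*log(3))


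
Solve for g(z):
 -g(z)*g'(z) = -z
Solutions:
 g(z) = -sqrt(C1 + z^2)
 g(z) = sqrt(C1 + z^2)


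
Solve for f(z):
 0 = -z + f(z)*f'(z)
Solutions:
 f(z) = -sqrt(C1 + z^2)
 f(z) = sqrt(C1 + z^2)


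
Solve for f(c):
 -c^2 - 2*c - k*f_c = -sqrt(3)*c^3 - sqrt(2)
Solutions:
 f(c) = C1 + sqrt(3)*c^4/(4*k) - c^3/(3*k) - c^2/k + sqrt(2)*c/k


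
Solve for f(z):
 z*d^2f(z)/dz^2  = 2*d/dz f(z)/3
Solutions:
 f(z) = C1 + C2*z^(5/3)


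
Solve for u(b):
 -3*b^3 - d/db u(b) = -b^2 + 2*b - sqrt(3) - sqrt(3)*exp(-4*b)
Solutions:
 u(b) = C1 - 3*b^4/4 + b^3/3 - b^2 + sqrt(3)*b - sqrt(3)*exp(-4*b)/4


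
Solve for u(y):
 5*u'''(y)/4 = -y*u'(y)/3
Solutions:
 u(y) = C1 + Integral(C2*airyai(-30^(2/3)*y/15) + C3*airybi(-30^(2/3)*y/15), y)


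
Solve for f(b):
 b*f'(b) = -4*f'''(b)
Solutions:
 f(b) = C1 + Integral(C2*airyai(-2^(1/3)*b/2) + C3*airybi(-2^(1/3)*b/2), b)


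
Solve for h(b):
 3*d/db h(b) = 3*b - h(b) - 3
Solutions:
 h(b) = C1*exp(-b/3) + 3*b - 12


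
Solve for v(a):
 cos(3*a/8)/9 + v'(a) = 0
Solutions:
 v(a) = C1 - 8*sin(3*a/8)/27


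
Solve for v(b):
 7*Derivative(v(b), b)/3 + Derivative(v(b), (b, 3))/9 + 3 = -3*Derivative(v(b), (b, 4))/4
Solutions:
 v(b) = C1 + C2*exp(b*(-8 + 8*2^(2/3)/(243*sqrt(2893849) + 413375)^(1/3) + 2^(1/3)*(243*sqrt(2893849) + 413375)^(1/3))/162)*sin(2^(1/3)*sqrt(3)*b*(-(243*sqrt(2893849) + 413375)^(1/3) + 8*2^(1/3)/(243*sqrt(2893849) + 413375)^(1/3))/162) + C3*exp(b*(-8 + 8*2^(2/3)/(243*sqrt(2893849) + 413375)^(1/3) + 2^(1/3)*(243*sqrt(2893849) + 413375)^(1/3))/162)*cos(2^(1/3)*sqrt(3)*b*(-(243*sqrt(2893849) + 413375)^(1/3) + 8*2^(1/3)/(243*sqrt(2893849) + 413375)^(1/3))/162) + C4*exp(-b*(8*2^(2/3)/(243*sqrt(2893849) + 413375)^(1/3) + 4 + 2^(1/3)*(243*sqrt(2893849) + 413375)^(1/3))/81) - 9*b/7


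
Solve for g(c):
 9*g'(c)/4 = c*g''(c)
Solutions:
 g(c) = C1 + C2*c^(13/4)


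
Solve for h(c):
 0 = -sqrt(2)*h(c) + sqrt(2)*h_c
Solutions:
 h(c) = C1*exp(c)


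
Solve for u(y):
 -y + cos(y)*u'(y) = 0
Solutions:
 u(y) = C1 + Integral(y/cos(y), y)


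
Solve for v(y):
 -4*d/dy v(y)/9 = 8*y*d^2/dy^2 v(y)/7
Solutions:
 v(y) = C1 + C2*y^(11/18)


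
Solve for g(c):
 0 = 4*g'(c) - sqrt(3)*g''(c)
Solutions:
 g(c) = C1 + C2*exp(4*sqrt(3)*c/3)


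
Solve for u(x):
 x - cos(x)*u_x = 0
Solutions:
 u(x) = C1 + Integral(x/cos(x), x)


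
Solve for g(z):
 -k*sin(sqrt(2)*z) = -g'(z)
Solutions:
 g(z) = C1 - sqrt(2)*k*cos(sqrt(2)*z)/2


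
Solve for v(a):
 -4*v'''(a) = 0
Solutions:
 v(a) = C1 + C2*a + C3*a^2


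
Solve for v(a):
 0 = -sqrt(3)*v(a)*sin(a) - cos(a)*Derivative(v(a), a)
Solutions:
 v(a) = C1*cos(a)^(sqrt(3))


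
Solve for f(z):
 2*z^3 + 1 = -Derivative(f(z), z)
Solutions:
 f(z) = C1 - z^4/2 - z


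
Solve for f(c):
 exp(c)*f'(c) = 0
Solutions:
 f(c) = C1


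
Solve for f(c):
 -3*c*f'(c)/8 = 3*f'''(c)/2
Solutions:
 f(c) = C1 + Integral(C2*airyai(-2^(1/3)*c/2) + C3*airybi(-2^(1/3)*c/2), c)


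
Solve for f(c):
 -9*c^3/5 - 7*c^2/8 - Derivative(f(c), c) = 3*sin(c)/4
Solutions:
 f(c) = C1 - 9*c^4/20 - 7*c^3/24 + 3*cos(c)/4


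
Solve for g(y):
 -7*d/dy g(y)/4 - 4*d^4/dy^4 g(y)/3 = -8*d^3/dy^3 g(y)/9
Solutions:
 g(y) = C1 + C2*exp(y*(32*2^(2/3)/(27*sqrt(310737) + 15053)^(1/3) + 16 + 2^(1/3)*(27*sqrt(310737) + 15053)^(1/3))/72)*sin(2^(1/3)*sqrt(3)*y*(-(27*sqrt(310737) + 15053)^(1/3) + 32*2^(1/3)/(27*sqrt(310737) + 15053)^(1/3))/72) + C3*exp(y*(32*2^(2/3)/(27*sqrt(310737) + 15053)^(1/3) + 16 + 2^(1/3)*(27*sqrt(310737) + 15053)^(1/3))/72)*cos(2^(1/3)*sqrt(3)*y*(-(27*sqrt(310737) + 15053)^(1/3) + 32*2^(1/3)/(27*sqrt(310737) + 15053)^(1/3))/72) + C4*exp(y*(-2^(1/3)*(27*sqrt(310737) + 15053)^(1/3) - 32*2^(2/3)/(27*sqrt(310737) + 15053)^(1/3) + 8)/36)


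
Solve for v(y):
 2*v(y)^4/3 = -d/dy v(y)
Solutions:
 v(y) = (-1 - sqrt(3)*I)*(1/(C1 + 2*y))^(1/3)/2
 v(y) = (-1 + sqrt(3)*I)*(1/(C1 + 2*y))^(1/3)/2
 v(y) = (1/(C1 + 2*y))^(1/3)


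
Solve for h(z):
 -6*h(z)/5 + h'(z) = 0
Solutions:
 h(z) = C1*exp(6*z/5)


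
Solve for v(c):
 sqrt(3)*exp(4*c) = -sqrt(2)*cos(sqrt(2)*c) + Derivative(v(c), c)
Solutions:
 v(c) = C1 + sqrt(3)*exp(4*c)/4 + sin(sqrt(2)*c)


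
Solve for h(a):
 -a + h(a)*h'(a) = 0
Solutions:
 h(a) = -sqrt(C1 + a^2)
 h(a) = sqrt(C1 + a^2)


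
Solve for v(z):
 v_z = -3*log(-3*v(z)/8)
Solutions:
 Integral(1/(log(-_y) - 3*log(2) + log(3)), (_y, v(z)))/3 = C1 - z


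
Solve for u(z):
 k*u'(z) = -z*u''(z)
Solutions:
 u(z) = C1 + z^(1 - re(k))*(C2*sin(log(z)*Abs(im(k))) + C3*cos(log(z)*im(k)))


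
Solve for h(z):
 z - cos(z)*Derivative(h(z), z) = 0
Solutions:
 h(z) = C1 + Integral(z/cos(z), z)


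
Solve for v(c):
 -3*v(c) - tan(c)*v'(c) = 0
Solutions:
 v(c) = C1/sin(c)^3


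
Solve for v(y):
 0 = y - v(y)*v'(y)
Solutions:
 v(y) = -sqrt(C1 + y^2)
 v(y) = sqrt(C1 + y^2)


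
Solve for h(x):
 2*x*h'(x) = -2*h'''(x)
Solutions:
 h(x) = C1 + Integral(C2*airyai(-x) + C3*airybi(-x), x)


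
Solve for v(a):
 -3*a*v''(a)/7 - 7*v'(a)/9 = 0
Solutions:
 v(a) = C1 + C2/a^(22/27)


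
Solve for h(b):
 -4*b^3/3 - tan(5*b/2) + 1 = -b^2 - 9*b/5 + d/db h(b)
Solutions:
 h(b) = C1 - b^4/3 + b^3/3 + 9*b^2/10 + b + 2*log(cos(5*b/2))/5


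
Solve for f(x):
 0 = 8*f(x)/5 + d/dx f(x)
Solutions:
 f(x) = C1*exp(-8*x/5)


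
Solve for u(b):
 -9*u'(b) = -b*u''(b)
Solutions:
 u(b) = C1 + C2*b^10


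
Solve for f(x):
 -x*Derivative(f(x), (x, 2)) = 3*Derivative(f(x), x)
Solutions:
 f(x) = C1 + C2/x^2


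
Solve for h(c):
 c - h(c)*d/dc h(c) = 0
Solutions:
 h(c) = -sqrt(C1 + c^2)
 h(c) = sqrt(C1 + c^2)


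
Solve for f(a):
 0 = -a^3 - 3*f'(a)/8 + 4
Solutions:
 f(a) = C1 - 2*a^4/3 + 32*a/3


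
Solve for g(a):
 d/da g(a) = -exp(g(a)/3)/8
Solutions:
 g(a) = 3*log(1/(C1 + a)) + 3*log(24)


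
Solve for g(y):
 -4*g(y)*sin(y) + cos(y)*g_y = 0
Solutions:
 g(y) = C1/cos(y)^4


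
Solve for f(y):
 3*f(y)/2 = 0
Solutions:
 f(y) = 0


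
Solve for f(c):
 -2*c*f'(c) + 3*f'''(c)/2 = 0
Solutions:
 f(c) = C1 + Integral(C2*airyai(6^(2/3)*c/3) + C3*airybi(6^(2/3)*c/3), c)


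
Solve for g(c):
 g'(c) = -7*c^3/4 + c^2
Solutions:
 g(c) = C1 - 7*c^4/16 + c^3/3


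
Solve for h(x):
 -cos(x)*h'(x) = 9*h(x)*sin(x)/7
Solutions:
 h(x) = C1*cos(x)^(9/7)


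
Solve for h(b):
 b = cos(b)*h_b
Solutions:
 h(b) = C1 + Integral(b/cos(b), b)


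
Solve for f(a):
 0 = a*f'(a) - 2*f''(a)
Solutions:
 f(a) = C1 + C2*erfi(a/2)


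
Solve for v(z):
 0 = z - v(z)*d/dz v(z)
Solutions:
 v(z) = -sqrt(C1 + z^2)
 v(z) = sqrt(C1 + z^2)


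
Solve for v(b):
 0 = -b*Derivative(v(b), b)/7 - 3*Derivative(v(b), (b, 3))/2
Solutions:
 v(b) = C1 + Integral(C2*airyai(-2^(1/3)*21^(2/3)*b/21) + C3*airybi(-2^(1/3)*21^(2/3)*b/21), b)


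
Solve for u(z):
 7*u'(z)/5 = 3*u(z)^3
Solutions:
 u(z) = -sqrt(14)*sqrt(-1/(C1 + 15*z))/2
 u(z) = sqrt(14)*sqrt(-1/(C1 + 15*z))/2


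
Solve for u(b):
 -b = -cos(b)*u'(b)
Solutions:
 u(b) = C1 + Integral(b/cos(b), b)


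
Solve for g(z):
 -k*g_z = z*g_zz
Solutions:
 g(z) = C1 + z^(1 - re(k))*(C2*sin(log(z)*Abs(im(k))) + C3*cos(log(z)*im(k)))


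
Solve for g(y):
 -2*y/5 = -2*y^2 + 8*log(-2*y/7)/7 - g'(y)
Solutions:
 g(y) = C1 - 2*y^3/3 + y^2/5 + 8*y*log(-y)/7 + 8*y*(-log(7) - 1 + log(2))/7


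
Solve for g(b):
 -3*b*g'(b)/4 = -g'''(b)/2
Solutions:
 g(b) = C1 + Integral(C2*airyai(2^(2/3)*3^(1/3)*b/2) + C3*airybi(2^(2/3)*3^(1/3)*b/2), b)


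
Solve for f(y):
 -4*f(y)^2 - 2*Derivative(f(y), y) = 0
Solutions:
 f(y) = 1/(C1 + 2*y)


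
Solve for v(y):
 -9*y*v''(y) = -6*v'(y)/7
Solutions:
 v(y) = C1 + C2*y^(23/21)


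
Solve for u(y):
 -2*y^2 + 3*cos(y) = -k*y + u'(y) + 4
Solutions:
 u(y) = C1 + k*y^2/2 - 2*y^3/3 - 4*y + 3*sin(y)


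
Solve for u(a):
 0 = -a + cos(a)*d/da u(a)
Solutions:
 u(a) = C1 + Integral(a/cos(a), a)


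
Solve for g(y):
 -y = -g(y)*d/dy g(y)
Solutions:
 g(y) = -sqrt(C1 + y^2)
 g(y) = sqrt(C1 + y^2)


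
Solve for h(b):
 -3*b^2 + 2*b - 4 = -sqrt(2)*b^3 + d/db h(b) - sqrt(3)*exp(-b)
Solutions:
 h(b) = C1 + sqrt(2)*b^4/4 - b^3 + b^2 - 4*b - sqrt(3)*exp(-b)


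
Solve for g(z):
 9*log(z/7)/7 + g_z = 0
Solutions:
 g(z) = C1 - 9*z*log(z)/7 + 9*z/7 + 9*z*log(7)/7


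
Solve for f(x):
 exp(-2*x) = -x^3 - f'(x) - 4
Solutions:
 f(x) = C1 - x^4/4 - 4*x + exp(-2*x)/2


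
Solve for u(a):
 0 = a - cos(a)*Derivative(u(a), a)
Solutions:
 u(a) = C1 + Integral(a/cos(a), a)


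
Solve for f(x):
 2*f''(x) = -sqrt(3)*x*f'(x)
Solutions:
 f(x) = C1 + C2*erf(3^(1/4)*x/2)


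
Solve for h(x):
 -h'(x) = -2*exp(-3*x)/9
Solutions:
 h(x) = C1 - 2*exp(-3*x)/27


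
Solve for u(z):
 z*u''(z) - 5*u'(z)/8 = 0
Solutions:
 u(z) = C1 + C2*z^(13/8)


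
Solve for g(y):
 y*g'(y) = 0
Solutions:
 g(y) = C1


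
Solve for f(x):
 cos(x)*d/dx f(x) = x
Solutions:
 f(x) = C1 + Integral(x/cos(x), x)


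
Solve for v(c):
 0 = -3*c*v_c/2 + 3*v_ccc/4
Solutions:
 v(c) = C1 + Integral(C2*airyai(2^(1/3)*c) + C3*airybi(2^(1/3)*c), c)


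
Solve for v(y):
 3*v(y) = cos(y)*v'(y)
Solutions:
 v(y) = C1*(sin(y) + 1)^(3/2)/(sin(y) - 1)^(3/2)


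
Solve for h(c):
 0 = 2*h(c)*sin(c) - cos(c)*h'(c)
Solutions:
 h(c) = C1/cos(c)^2


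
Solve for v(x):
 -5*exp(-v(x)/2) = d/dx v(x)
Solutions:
 v(x) = 2*log(C1 - 5*x/2)


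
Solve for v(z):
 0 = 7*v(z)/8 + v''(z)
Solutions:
 v(z) = C1*sin(sqrt(14)*z/4) + C2*cos(sqrt(14)*z/4)


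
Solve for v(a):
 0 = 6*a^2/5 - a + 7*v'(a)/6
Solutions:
 v(a) = C1 - 12*a^3/35 + 3*a^2/7


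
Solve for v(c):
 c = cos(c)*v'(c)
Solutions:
 v(c) = C1 + Integral(c/cos(c), c)


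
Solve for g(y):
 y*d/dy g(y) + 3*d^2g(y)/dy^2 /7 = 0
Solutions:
 g(y) = C1 + C2*erf(sqrt(42)*y/6)


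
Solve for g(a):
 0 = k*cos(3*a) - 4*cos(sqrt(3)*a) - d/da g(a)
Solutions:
 g(a) = C1 + k*sin(3*a)/3 - 4*sqrt(3)*sin(sqrt(3)*a)/3


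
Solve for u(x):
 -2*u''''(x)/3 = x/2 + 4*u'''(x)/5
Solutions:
 u(x) = C1 + C2*x + C3*x^2 + C4*exp(-6*x/5) - 5*x^4/192 + 25*x^3/288


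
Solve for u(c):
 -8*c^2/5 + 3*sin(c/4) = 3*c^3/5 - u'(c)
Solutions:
 u(c) = C1 + 3*c^4/20 + 8*c^3/15 + 12*cos(c/4)


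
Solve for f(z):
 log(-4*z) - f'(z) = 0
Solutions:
 f(z) = C1 + z*log(-z) + z*(-1 + 2*log(2))


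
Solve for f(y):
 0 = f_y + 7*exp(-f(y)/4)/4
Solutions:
 f(y) = 4*log(C1 - 7*y/16)


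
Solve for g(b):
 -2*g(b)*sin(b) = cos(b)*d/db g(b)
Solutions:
 g(b) = C1*cos(b)^2


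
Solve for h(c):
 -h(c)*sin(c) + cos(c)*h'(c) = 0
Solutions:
 h(c) = C1/cos(c)


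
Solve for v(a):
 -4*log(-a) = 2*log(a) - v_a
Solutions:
 v(a) = C1 + 6*a*log(a) + 2*a*(-3 + 2*I*pi)


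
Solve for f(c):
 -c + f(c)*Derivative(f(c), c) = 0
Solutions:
 f(c) = -sqrt(C1 + c^2)
 f(c) = sqrt(C1 + c^2)


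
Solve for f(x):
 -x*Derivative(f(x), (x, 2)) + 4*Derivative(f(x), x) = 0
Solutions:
 f(x) = C1 + C2*x^5


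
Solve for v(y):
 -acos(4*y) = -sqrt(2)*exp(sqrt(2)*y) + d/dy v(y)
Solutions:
 v(y) = C1 - y*acos(4*y) + sqrt(1 - 16*y^2)/4 + exp(sqrt(2)*y)


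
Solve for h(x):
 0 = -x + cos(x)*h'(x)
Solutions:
 h(x) = C1 + Integral(x/cos(x), x)


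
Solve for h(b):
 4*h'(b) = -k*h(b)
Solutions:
 h(b) = C1*exp(-b*k/4)


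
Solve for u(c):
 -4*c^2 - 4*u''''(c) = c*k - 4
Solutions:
 u(c) = C1 + C2*c + C3*c^2 + C4*c^3 - c^6/360 - c^5*k/480 + c^4/24


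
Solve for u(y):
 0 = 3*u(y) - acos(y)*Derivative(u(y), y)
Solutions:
 u(y) = C1*exp(3*Integral(1/acos(y), y))


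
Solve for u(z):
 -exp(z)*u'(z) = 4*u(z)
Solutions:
 u(z) = C1*exp(4*exp(-z))


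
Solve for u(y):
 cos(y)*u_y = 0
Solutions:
 u(y) = C1


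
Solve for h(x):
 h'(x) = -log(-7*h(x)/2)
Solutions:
 Integral(1/(log(-_y) - log(2) + log(7)), (_y, h(x))) = C1 - x


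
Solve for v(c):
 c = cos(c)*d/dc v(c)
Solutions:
 v(c) = C1 + Integral(c/cos(c), c)


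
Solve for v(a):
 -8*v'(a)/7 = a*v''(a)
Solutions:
 v(a) = C1 + C2/a^(1/7)


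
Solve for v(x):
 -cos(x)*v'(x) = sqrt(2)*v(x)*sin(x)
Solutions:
 v(x) = C1*cos(x)^(sqrt(2))


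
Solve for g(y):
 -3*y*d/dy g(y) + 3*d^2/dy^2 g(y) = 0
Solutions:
 g(y) = C1 + C2*erfi(sqrt(2)*y/2)


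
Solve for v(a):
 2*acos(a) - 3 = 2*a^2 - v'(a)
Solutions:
 v(a) = C1 + 2*a^3/3 - 2*a*acos(a) + 3*a + 2*sqrt(1 - a^2)


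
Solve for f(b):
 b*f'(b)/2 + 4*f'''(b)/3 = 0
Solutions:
 f(b) = C1 + Integral(C2*airyai(-3^(1/3)*b/2) + C3*airybi(-3^(1/3)*b/2), b)


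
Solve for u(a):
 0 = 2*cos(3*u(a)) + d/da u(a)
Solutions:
 u(a) = -asin((C1 + exp(12*a))/(C1 - exp(12*a)))/3 + pi/3
 u(a) = asin((C1 + exp(12*a))/(C1 - exp(12*a)))/3


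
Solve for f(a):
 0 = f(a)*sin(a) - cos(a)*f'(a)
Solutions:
 f(a) = C1/cos(a)


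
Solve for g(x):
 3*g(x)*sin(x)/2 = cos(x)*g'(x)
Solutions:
 g(x) = C1/cos(x)^(3/2)


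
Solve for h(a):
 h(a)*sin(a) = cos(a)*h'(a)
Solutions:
 h(a) = C1/cos(a)


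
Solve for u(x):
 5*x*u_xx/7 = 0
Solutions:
 u(x) = C1 + C2*x


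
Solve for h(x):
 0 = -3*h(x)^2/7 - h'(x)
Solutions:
 h(x) = 7/(C1 + 3*x)


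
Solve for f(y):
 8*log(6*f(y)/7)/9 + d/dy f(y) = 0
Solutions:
 9*Integral(1/(log(_y) - log(7) + log(6)), (_y, f(y)))/8 = C1 - y


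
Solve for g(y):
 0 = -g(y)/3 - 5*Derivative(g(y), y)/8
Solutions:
 g(y) = C1*exp(-8*y/15)


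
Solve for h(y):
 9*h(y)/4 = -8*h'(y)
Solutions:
 h(y) = C1*exp(-9*y/32)


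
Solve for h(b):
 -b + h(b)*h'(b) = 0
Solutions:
 h(b) = -sqrt(C1 + b^2)
 h(b) = sqrt(C1 + b^2)


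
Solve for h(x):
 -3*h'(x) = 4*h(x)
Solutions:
 h(x) = C1*exp(-4*x/3)


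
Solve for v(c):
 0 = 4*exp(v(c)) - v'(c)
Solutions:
 v(c) = log(-1/(C1 + 4*c))


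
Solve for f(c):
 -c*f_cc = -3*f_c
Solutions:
 f(c) = C1 + C2*c^4


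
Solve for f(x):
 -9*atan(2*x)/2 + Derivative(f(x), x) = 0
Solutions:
 f(x) = C1 + 9*x*atan(2*x)/2 - 9*log(4*x^2 + 1)/8


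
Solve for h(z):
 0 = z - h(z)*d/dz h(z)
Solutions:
 h(z) = -sqrt(C1 + z^2)
 h(z) = sqrt(C1 + z^2)


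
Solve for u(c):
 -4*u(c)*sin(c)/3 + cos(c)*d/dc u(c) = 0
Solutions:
 u(c) = C1/cos(c)^(4/3)


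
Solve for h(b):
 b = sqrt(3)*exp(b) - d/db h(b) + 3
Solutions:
 h(b) = C1 - b^2/2 + 3*b + sqrt(3)*exp(b)


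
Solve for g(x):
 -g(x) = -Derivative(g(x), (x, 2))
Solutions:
 g(x) = C1*exp(-x) + C2*exp(x)


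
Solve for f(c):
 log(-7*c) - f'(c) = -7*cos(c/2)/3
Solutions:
 f(c) = C1 + c*log(-c) - c + c*log(7) + 14*sin(c/2)/3


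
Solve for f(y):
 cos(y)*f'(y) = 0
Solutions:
 f(y) = C1


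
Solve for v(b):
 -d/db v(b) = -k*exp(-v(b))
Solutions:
 v(b) = log(C1 + b*k)


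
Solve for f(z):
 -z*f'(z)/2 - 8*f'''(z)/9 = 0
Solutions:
 f(z) = C1 + Integral(C2*airyai(-6^(2/3)*z/4) + C3*airybi(-6^(2/3)*z/4), z)


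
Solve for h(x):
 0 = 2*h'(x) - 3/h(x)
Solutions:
 h(x) = -sqrt(C1 + 3*x)
 h(x) = sqrt(C1 + 3*x)


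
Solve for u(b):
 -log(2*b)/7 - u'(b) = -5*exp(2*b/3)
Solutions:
 u(b) = C1 - b*log(b)/7 + b*(1 - log(2))/7 + 15*exp(2*b/3)/2


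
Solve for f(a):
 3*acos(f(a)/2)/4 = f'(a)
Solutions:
 Integral(1/acos(_y/2), (_y, f(a))) = C1 + 3*a/4


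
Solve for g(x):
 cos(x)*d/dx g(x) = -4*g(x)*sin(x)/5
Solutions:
 g(x) = C1*cos(x)^(4/5)


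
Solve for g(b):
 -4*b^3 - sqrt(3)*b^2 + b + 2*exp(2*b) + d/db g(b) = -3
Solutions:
 g(b) = C1 + b^4 + sqrt(3)*b^3/3 - b^2/2 - 3*b - exp(2*b)


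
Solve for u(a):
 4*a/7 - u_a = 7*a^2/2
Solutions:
 u(a) = C1 - 7*a^3/6 + 2*a^2/7


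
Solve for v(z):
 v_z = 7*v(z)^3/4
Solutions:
 v(z) = -sqrt(2)*sqrt(-1/(C1 + 7*z))
 v(z) = sqrt(2)*sqrt(-1/(C1 + 7*z))


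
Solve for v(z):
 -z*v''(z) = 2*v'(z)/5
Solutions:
 v(z) = C1 + C2*z^(3/5)


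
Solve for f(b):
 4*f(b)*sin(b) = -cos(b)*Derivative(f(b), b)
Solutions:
 f(b) = C1*cos(b)^4


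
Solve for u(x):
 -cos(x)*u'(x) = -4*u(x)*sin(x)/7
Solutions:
 u(x) = C1/cos(x)^(4/7)


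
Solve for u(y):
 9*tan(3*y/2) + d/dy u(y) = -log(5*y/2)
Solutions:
 u(y) = C1 - y*log(y) - y*log(5) + y*log(2) + y + 6*log(cos(3*y/2))


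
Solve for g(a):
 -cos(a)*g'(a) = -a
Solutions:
 g(a) = C1 + Integral(a/cos(a), a)


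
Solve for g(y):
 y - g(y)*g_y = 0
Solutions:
 g(y) = -sqrt(C1 + y^2)
 g(y) = sqrt(C1 + y^2)


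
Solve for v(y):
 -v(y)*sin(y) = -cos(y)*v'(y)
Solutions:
 v(y) = C1/cos(y)


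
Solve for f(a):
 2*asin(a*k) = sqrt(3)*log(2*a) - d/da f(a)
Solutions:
 f(a) = C1 + sqrt(3)*a*(log(a) - 1) + sqrt(3)*a*log(2) - 2*Piecewise((a*asin(a*k) + sqrt(-a^2*k^2 + 1)/k, Ne(k, 0)), (0, True))


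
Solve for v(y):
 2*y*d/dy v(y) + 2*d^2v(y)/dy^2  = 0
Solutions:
 v(y) = C1 + C2*erf(sqrt(2)*y/2)


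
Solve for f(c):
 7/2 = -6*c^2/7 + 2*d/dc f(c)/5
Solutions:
 f(c) = C1 + 5*c^3/7 + 35*c/4


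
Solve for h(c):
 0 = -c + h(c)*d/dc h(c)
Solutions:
 h(c) = -sqrt(C1 + c^2)
 h(c) = sqrt(C1 + c^2)


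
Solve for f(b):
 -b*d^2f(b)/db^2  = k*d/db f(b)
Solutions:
 f(b) = C1 + b^(1 - re(k))*(C2*sin(log(b)*Abs(im(k))) + C3*cos(log(b)*im(k)))


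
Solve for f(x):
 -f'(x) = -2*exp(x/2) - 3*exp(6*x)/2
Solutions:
 f(x) = C1 + 4*exp(x/2) + exp(6*x)/4


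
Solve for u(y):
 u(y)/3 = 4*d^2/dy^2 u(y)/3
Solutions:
 u(y) = C1*exp(-y/2) + C2*exp(y/2)


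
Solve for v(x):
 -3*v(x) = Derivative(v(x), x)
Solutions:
 v(x) = C1*exp(-3*x)


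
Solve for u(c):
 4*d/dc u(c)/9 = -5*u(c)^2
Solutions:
 u(c) = 4/(C1 + 45*c)


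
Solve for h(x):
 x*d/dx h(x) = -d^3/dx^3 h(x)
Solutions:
 h(x) = C1 + Integral(C2*airyai(-x) + C3*airybi(-x), x)


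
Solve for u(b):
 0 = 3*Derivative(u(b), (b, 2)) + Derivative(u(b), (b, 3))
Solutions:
 u(b) = C1 + C2*b + C3*exp(-3*b)


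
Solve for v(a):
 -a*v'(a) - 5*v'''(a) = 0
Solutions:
 v(a) = C1 + Integral(C2*airyai(-5^(2/3)*a/5) + C3*airybi(-5^(2/3)*a/5), a)


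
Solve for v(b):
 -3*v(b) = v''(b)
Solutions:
 v(b) = C1*sin(sqrt(3)*b) + C2*cos(sqrt(3)*b)


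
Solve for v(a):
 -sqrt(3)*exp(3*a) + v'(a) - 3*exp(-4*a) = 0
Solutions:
 v(a) = C1 + sqrt(3)*exp(3*a)/3 - 3*exp(-4*a)/4


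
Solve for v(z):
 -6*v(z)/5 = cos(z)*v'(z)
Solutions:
 v(z) = C1*(sin(z) - 1)^(3/5)/(sin(z) + 1)^(3/5)


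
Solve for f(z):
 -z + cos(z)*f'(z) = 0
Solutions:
 f(z) = C1 + Integral(z/cos(z), z)


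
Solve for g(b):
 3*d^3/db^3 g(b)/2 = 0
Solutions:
 g(b) = C1 + C2*b + C3*b^2


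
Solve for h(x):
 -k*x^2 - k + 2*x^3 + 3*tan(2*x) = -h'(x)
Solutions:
 h(x) = C1 + k*x^3/3 + k*x - x^4/2 + 3*log(cos(2*x))/2


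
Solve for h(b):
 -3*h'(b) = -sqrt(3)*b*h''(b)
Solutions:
 h(b) = C1 + C2*b^(1 + sqrt(3))


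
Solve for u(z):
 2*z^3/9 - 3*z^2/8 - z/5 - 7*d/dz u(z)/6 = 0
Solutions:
 u(z) = C1 + z^4/21 - 3*z^3/28 - 3*z^2/35


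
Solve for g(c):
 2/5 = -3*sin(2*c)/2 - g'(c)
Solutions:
 g(c) = C1 - 2*c/5 + 3*cos(2*c)/4


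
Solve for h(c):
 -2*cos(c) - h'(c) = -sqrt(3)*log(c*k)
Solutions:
 h(c) = C1 + sqrt(3)*c*(log(c*k) - 1) - 2*sin(c)


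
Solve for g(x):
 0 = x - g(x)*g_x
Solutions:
 g(x) = -sqrt(C1 + x^2)
 g(x) = sqrt(C1 + x^2)


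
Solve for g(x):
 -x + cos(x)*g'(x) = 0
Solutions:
 g(x) = C1 + Integral(x/cos(x), x)


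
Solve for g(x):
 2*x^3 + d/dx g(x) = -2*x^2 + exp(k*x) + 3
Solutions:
 g(x) = C1 - x^4/2 - 2*x^3/3 + 3*x + exp(k*x)/k


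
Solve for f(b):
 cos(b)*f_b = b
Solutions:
 f(b) = C1 + Integral(b/cos(b), b)


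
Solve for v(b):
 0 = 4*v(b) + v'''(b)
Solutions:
 v(b) = C3*exp(-2^(2/3)*b) + (C1*sin(2^(2/3)*sqrt(3)*b/2) + C2*cos(2^(2/3)*sqrt(3)*b/2))*exp(2^(2/3)*b/2)


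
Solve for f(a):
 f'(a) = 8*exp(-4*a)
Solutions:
 f(a) = C1 - 2*exp(-4*a)


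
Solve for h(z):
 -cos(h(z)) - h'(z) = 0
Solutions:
 h(z) = pi - asin((C1 + exp(2*z))/(C1 - exp(2*z)))
 h(z) = asin((C1 + exp(2*z))/(C1 - exp(2*z)))


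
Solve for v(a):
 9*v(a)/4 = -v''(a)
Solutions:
 v(a) = C1*sin(3*a/2) + C2*cos(3*a/2)


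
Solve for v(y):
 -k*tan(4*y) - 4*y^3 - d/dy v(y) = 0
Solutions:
 v(y) = C1 + k*log(cos(4*y))/4 - y^4


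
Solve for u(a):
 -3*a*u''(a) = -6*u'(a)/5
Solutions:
 u(a) = C1 + C2*a^(7/5)


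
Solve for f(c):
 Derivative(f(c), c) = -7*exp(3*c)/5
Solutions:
 f(c) = C1 - 7*exp(3*c)/15


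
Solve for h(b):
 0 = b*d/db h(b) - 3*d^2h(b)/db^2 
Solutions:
 h(b) = C1 + C2*erfi(sqrt(6)*b/6)


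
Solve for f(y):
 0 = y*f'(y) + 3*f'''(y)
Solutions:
 f(y) = C1 + Integral(C2*airyai(-3^(2/3)*y/3) + C3*airybi(-3^(2/3)*y/3), y)


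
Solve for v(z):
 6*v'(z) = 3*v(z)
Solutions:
 v(z) = C1*exp(z/2)


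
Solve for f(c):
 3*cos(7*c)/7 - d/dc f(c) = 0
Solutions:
 f(c) = C1 + 3*sin(7*c)/49


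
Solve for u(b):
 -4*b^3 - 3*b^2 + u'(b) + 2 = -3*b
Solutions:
 u(b) = C1 + b^4 + b^3 - 3*b^2/2 - 2*b


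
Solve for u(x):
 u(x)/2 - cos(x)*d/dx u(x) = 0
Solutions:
 u(x) = C1*(sin(x) + 1)^(1/4)/(sin(x) - 1)^(1/4)


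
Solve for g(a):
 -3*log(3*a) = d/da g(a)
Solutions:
 g(a) = C1 - 3*a*log(a) - a*log(27) + 3*a


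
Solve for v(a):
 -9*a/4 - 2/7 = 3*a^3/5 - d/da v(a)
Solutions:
 v(a) = C1 + 3*a^4/20 + 9*a^2/8 + 2*a/7


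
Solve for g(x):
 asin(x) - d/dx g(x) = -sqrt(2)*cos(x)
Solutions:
 g(x) = C1 + x*asin(x) + sqrt(1 - x^2) + sqrt(2)*sin(x)


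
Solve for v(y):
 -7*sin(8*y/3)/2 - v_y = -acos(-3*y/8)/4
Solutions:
 v(y) = C1 + y*acos(-3*y/8)/4 + sqrt(64 - 9*y^2)/12 + 21*cos(8*y/3)/16


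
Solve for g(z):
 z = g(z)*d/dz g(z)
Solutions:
 g(z) = -sqrt(C1 + z^2)
 g(z) = sqrt(C1 + z^2)


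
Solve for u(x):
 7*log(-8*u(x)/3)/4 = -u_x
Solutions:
 4*Integral(1/(log(-_y) - log(3) + 3*log(2)), (_y, u(x)))/7 = C1 - x


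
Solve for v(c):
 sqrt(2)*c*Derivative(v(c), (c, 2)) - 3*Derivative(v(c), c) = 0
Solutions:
 v(c) = C1 + C2*c^(1 + 3*sqrt(2)/2)


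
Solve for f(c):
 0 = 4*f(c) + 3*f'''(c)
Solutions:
 f(c) = C3*exp(-6^(2/3)*c/3) + (C1*sin(2^(2/3)*3^(1/6)*c/2) + C2*cos(2^(2/3)*3^(1/6)*c/2))*exp(6^(2/3)*c/6)


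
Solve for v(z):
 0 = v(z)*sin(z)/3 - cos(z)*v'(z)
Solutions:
 v(z) = C1/cos(z)^(1/3)


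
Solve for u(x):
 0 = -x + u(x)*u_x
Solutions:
 u(x) = -sqrt(C1 + x^2)
 u(x) = sqrt(C1 + x^2)


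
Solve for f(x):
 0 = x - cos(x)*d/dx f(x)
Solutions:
 f(x) = C1 + Integral(x/cos(x), x)


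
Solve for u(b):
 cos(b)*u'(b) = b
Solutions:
 u(b) = C1 + Integral(b/cos(b), b)


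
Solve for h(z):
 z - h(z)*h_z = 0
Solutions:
 h(z) = -sqrt(C1 + z^2)
 h(z) = sqrt(C1 + z^2)


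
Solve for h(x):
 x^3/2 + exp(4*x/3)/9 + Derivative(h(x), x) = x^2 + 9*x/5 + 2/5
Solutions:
 h(x) = C1 - x^4/8 + x^3/3 + 9*x^2/10 + 2*x/5 - exp(4*x/3)/12


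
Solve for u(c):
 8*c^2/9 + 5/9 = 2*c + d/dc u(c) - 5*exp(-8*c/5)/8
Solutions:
 u(c) = C1 + 8*c^3/27 - c^2 + 5*c/9 - 25*exp(-8*c/5)/64


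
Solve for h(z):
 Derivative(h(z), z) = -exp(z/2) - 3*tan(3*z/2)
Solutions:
 h(z) = C1 - 2*exp(z/2) + 2*log(cos(3*z/2))


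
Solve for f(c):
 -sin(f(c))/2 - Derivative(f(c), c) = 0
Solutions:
 f(c) = -acos((-C1 - exp(c))/(C1 - exp(c))) + 2*pi
 f(c) = acos((-C1 - exp(c))/(C1 - exp(c)))


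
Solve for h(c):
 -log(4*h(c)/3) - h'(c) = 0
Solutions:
 Integral(1/(log(_y) - log(3) + 2*log(2)), (_y, h(c))) = C1 - c


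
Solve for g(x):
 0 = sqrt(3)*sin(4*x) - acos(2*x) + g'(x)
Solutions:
 g(x) = C1 + x*acos(2*x) - sqrt(1 - 4*x^2)/2 + sqrt(3)*cos(4*x)/4


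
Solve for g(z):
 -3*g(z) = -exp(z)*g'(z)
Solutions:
 g(z) = C1*exp(-3*exp(-z))


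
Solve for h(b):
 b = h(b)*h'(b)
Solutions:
 h(b) = -sqrt(C1 + b^2)
 h(b) = sqrt(C1 + b^2)


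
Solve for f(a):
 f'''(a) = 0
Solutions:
 f(a) = C1 + C2*a + C3*a^2


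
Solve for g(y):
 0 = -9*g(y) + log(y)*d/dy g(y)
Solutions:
 g(y) = C1*exp(9*li(y))


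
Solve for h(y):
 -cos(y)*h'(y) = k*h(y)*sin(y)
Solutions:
 h(y) = C1*exp(k*log(cos(y)))


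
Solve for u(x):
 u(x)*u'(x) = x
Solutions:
 u(x) = -sqrt(C1 + x^2)
 u(x) = sqrt(C1 + x^2)


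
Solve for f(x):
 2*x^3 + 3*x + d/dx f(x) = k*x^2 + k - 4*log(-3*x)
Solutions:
 f(x) = C1 + k*x^3/3 - x^4/2 - 3*x^2/2 + x*(k - 4*log(3) + 4) - 4*x*log(-x)


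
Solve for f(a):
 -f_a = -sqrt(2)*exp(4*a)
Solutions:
 f(a) = C1 + sqrt(2)*exp(4*a)/4


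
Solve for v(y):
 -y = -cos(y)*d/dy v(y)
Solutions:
 v(y) = C1 + Integral(y/cos(y), y)


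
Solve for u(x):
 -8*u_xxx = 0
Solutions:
 u(x) = C1 + C2*x + C3*x^2


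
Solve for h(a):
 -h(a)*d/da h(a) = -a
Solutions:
 h(a) = -sqrt(C1 + a^2)
 h(a) = sqrt(C1 + a^2)


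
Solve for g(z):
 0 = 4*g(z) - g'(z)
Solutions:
 g(z) = C1*exp(4*z)


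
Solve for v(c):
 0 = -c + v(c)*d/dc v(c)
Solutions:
 v(c) = -sqrt(C1 + c^2)
 v(c) = sqrt(C1 + c^2)


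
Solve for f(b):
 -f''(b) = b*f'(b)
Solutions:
 f(b) = C1 + C2*erf(sqrt(2)*b/2)


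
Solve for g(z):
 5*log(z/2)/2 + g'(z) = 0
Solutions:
 g(z) = C1 - 5*z*log(z)/2 + 5*z*log(2)/2 + 5*z/2


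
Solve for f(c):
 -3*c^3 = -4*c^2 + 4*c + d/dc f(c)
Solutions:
 f(c) = C1 - 3*c^4/4 + 4*c^3/3 - 2*c^2


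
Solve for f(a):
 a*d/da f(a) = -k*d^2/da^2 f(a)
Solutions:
 f(a) = C1 + C2*sqrt(k)*erf(sqrt(2)*a*sqrt(1/k)/2)


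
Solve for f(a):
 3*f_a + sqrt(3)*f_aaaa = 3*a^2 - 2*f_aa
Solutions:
 f(a) = C1 + C2*exp(-a*(-2^(2/3)*3^(1/6)*(27 + sqrt(32*sqrt(3) + 729))^(1/3) + 4*6^(1/3)/(27 + sqrt(32*sqrt(3) + 729))^(1/3))/12)*sin(a*(4*2^(1/3)*3^(5/6)/(27 + sqrt(32*sqrt(3) + 729))^(1/3) + 6^(2/3)*(27 + sqrt(32*sqrt(3) + 729))^(1/3))/12) + C3*exp(-a*(-2^(2/3)*3^(1/6)*(27 + sqrt(32*sqrt(3) + 729))^(1/3) + 4*6^(1/3)/(27 + sqrt(32*sqrt(3) + 729))^(1/3))/12)*cos(a*(4*2^(1/3)*3^(5/6)/(27 + sqrt(32*sqrt(3) + 729))^(1/3) + 6^(2/3)*(27 + sqrt(32*sqrt(3) + 729))^(1/3))/12) + C4*exp(a*(-2^(2/3)*3^(1/6)*(27 + sqrt(32*sqrt(3) + 729))^(1/3) + 4*6^(1/3)/(27 + sqrt(32*sqrt(3) + 729))^(1/3))/6) + a^3/3 - 2*a^2/3 + 8*a/9


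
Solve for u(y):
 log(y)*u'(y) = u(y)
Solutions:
 u(y) = C1*exp(li(y))


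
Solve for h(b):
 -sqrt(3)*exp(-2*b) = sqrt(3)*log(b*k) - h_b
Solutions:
 h(b) = C1 + sqrt(3)*b*log(b*k) - sqrt(3)*b - sqrt(3)*exp(-2*b)/2


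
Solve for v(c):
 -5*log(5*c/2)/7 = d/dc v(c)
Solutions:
 v(c) = C1 - 5*c*log(c)/7 - 5*c*log(5)/7 + 5*c*log(2)/7 + 5*c/7


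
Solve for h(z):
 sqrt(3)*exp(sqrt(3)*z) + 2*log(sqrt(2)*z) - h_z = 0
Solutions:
 h(z) = C1 + 2*z*log(z) + z*(-2 + log(2)) + exp(sqrt(3)*z)


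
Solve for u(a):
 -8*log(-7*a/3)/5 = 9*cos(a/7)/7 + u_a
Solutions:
 u(a) = C1 - 8*a*log(-a)/5 - 8*a*log(7)/5 + 8*a/5 + 8*a*log(3)/5 - 9*sin(a/7)


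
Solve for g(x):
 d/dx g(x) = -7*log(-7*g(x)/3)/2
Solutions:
 2*Integral(1/(log(-_y) - log(3) + log(7)), (_y, g(x)))/7 = C1 - x


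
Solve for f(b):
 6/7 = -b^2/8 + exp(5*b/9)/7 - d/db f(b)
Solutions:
 f(b) = C1 - b^3/24 - 6*b/7 + 9*exp(5*b/9)/35


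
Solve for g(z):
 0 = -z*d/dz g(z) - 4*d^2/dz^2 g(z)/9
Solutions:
 g(z) = C1 + C2*erf(3*sqrt(2)*z/4)


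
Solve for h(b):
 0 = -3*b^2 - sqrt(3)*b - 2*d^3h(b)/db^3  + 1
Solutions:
 h(b) = C1 + C2*b + C3*b^2 - b^5/40 - sqrt(3)*b^4/48 + b^3/12


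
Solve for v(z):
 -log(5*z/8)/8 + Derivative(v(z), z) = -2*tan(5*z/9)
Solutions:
 v(z) = C1 + z*log(z)/8 - 3*z*log(2)/8 - z/8 + z*log(5)/8 + 18*log(cos(5*z/9))/5


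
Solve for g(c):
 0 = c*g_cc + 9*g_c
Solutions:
 g(c) = C1 + C2/c^8


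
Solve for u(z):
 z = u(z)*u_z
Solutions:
 u(z) = -sqrt(C1 + z^2)
 u(z) = sqrt(C1 + z^2)


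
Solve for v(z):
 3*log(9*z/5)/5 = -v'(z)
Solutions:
 v(z) = C1 - 3*z*log(z)/5 - 6*z*log(3)/5 + 3*z/5 + 3*z*log(5)/5


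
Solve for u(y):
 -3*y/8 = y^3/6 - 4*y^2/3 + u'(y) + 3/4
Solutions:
 u(y) = C1 - y^4/24 + 4*y^3/9 - 3*y^2/16 - 3*y/4


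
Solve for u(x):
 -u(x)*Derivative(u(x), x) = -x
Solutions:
 u(x) = -sqrt(C1 + x^2)
 u(x) = sqrt(C1 + x^2)


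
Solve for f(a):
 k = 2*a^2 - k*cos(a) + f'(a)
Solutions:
 f(a) = C1 - 2*a^3/3 + a*k + k*sin(a)


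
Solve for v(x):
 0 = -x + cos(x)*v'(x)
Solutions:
 v(x) = C1 + Integral(x/cos(x), x)


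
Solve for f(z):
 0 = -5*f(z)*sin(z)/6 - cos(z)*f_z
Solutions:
 f(z) = C1*cos(z)^(5/6)


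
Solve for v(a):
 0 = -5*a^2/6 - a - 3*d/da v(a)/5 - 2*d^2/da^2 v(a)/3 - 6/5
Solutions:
 v(a) = C1 + C2*exp(-9*a/10) - 25*a^3/54 + 115*a^2/162 - 2608*a/729


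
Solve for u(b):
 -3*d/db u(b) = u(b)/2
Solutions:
 u(b) = C1*exp(-b/6)


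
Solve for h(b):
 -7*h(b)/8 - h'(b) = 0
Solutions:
 h(b) = C1*exp(-7*b/8)


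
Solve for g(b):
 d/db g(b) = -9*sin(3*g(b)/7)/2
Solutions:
 9*b/2 + 7*log(cos(3*g(b)/7) - 1)/6 - 7*log(cos(3*g(b)/7) + 1)/6 = C1


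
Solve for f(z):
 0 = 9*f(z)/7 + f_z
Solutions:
 f(z) = C1*exp(-9*z/7)


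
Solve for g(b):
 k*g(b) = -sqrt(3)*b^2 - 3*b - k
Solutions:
 g(b) = (-sqrt(3)*b^2 - 3*b - k)/k


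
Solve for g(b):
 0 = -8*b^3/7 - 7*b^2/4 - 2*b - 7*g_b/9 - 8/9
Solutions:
 g(b) = C1 - 18*b^4/49 - 3*b^3/4 - 9*b^2/7 - 8*b/7


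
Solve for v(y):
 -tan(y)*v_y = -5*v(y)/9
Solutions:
 v(y) = C1*sin(y)^(5/9)
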